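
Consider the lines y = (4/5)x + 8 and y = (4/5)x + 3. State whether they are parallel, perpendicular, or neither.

Slope of line 1: m1 = 4/5
Slope of line 2: m2 = 4/5
Two lines are parallel if and only if they have equal slopes (or both are vertical).
Here m1 = m2 = 4/5, confirming the lines are parallel.

Parallel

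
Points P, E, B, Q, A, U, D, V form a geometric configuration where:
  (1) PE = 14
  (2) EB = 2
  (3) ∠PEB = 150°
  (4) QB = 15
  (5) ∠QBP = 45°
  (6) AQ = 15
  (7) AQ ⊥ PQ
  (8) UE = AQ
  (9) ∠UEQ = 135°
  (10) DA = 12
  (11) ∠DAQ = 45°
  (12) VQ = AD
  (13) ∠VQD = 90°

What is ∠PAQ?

Step 1: By the law of cosines on triangle BEP: BP² = 2² + 14² − 2·2·14·cos(150°) = 248.5, so BP ≈ 15.76.
Step 2: By the law of cosines on triangle PBQ: PQ² = 15.76² + 15² − 2·15.76·15·cos(45°) = 139.1, so PQ ≈ 11.79.
Step 3: By the law of cosines on triangle AQP: AP² = 15² + 11.79² − 2·15·11.79·cos(90°) = 364.1, so AP ≈ 19.08.
Step 4: By the inverse law of cosines on triangle PAQ: cos(∠PAQ) = (19.08² + 15² − 11.79²) / (2·19.08·15) = 450/572.44 = 0.7861, so ∠PAQ = 38.18°.

Therefore, the measure of angle ∠PAQ = 38.18°.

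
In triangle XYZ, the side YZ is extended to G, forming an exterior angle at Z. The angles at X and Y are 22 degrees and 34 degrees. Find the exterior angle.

By the exterior angle theorem, an exterior angle of a triangle equals the sum of the two remote interior angles.
Exterior angle = angle X + angle Y
Exterior angle = 22 + 34 = 56 degrees

56 degrees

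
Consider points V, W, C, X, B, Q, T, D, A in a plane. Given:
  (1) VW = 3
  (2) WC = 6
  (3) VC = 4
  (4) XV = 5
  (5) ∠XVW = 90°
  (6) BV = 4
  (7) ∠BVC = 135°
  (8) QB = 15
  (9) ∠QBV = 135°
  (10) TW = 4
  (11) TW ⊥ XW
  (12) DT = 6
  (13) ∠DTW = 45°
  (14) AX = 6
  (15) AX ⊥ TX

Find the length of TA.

Step 1: By the law of cosines on triangle XVW: XW² = 5² + 3² − 2·5·3·cos(90°) = 34, so XW = √34.
Step 2: By the law of cosines on triangle XWT: XT² = √34² + 4² − 2·√34·4·cos(90°) = 50, so XT = 5·√2.
Step 3: By the law of cosines on triangle TXA: TA² = (5·√2)² + 6² − 2·5·√2·6·cos(90°) = 86, so TA = √86.

Therefore, the length of TA = √86.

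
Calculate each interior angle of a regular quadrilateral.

Each interior angle of a regular n-gon is (n - 2) * 180 / n.
For n = 4: (4 - 2) * 180 / 4 = 360/4 = 90 degrees.

90 degrees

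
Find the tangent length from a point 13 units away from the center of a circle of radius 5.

Let T be the point of tangency. Then OT ⊥ AT (radius ⊥ tangent).
In right triangle OTA: OA² = OT² + AT²
13² = 5² + AT²
AT² = 144, AT = 12

12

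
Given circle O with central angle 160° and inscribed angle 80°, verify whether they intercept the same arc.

By the inscribed angle theorem, if both angles subtend the same arc, the inscribed angle must be half the central angle.
Half of 160° = 80°, which equals the given inscribed angle of 80°.
Therefore, yes, they correspond to the same arc.

Yes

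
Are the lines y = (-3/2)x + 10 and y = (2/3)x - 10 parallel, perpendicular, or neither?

Slope of line 1: m1 = -3/2
Slope of line 2: m2 = 2/3
m1 * m2 = (-3/2) * (2/3) = -1 = -1, so the lines are perpendicular.

Perpendicular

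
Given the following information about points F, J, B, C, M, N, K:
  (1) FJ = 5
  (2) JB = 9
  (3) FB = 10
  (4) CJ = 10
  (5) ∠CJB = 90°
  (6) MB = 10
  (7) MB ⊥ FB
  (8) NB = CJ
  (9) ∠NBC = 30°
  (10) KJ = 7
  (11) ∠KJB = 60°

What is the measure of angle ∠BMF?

Step 1: By the law of cosines on triangle MBF: MF² = 10² + 10² − 2·10·10·cos(90°) = 200, so MF = 10·√2.
Step 2: By the inverse law of cosines on triangle BMF: cos(∠BMF) = (10² + (10·√2)² − 10²) / (2·10·10·√2) = 200/282.84 = 0.7071, so ∠BMF = 45°.

Therefore, the measure of angle ∠BMF = 45°.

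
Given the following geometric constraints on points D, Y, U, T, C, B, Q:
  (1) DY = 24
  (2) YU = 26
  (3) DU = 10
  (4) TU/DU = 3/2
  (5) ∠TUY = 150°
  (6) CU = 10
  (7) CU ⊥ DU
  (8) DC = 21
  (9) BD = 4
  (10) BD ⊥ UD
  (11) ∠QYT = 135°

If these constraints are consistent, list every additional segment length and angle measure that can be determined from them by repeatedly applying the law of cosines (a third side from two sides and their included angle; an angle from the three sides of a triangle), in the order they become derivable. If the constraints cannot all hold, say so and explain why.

These constraints are not satisfiable: by the triangle inequality in triangle UDC, (3) DU = 10 and (6) CU = 10 force DC ≤ 10 + 10 = 20, but (8) says DC = 21. No planar figure meets all of them, so nothing further can be derived.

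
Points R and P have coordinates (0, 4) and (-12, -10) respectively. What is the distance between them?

d = sqrt((-12)^2 + (-14)^2) = sqrt(340) = 2*sqrt(85)

2*sqrt(85)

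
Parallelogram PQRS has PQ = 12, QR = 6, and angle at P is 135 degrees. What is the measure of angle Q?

Opposite sides of a parallelogram are parallel, so consecutive angles form co-interior angles on a transversal.
Co-interior angles sum to 180°, giving angle Q = 180 - 135 = 45 degrees.

45 degrees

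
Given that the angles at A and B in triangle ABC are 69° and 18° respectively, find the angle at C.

The interior angles sum to 180°: angle C = 180 - 69 - 18 = 93°.
The triangle is obtuse (angles 69°, 18°, 93°).

93 degrees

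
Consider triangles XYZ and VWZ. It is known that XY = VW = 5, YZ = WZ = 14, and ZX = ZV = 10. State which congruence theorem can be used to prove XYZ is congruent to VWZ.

The given information provides:
XY = VW = 5, YZ = WZ = 14, and ZX = ZV = 10
This matches the SSS congruence theorem.
All three pairs of corresponding sides are equal (Side-Side-Side).

SSS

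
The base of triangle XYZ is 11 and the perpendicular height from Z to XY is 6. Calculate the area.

A triangle's area is half the area of a rectangle with the same base and height.
Area = (1/2) * 11 * 6 = 33.

33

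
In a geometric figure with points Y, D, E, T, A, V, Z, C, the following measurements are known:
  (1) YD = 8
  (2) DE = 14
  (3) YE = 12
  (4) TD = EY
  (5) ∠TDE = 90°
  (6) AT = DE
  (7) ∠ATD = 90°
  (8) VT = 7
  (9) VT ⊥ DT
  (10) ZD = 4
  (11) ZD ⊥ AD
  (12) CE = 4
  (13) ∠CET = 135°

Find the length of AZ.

From the given relations: TD = EY = 12; AT = DE = 14.
Step 1: By the law of cosines on triangle DTA: DA² = 12² + 14² − 2·12·14·cos(90°) = 340, so DA = 2·√85.
Step 2: By the law of cosines on triangle ADZ: AZ² = (2·√85)² + 4² − 2·2·√85·4·cos(90°) = 356, so AZ = 2·√89.

Therefore, the length of AZ = 2·√89.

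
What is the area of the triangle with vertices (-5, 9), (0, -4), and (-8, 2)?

Shoelace: Area = (1/2)|-5(-4-2) + 0(2-9) + -8(9--4)| = (1/2)(74) = 37

37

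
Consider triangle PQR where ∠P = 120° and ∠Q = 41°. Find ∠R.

The interior angles sum to 180°: angle R = 180 - 120 - 41 = 19°.
The triangle is obtuse (angles 120°, 41°, 19°).

19 degrees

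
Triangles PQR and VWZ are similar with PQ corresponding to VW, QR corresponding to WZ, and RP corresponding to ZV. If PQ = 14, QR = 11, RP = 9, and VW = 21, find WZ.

Similar triangles have proportional sides. Setting up the proportion:
VW / PQ = WZ / QR
21 / 14 = WZ / 11
WZ = 11 * 21 / 14 = 33/2.

33/2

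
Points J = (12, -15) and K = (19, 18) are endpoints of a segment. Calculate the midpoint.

The midpoint is the point halfway along the segment.
Move half the horizontal distance: 12 + (19 - 12)/2 = 12 + 7/2 = 31/2
Move half the vertical distance: -15 + (18 - -15)/2 = -15 + 33/2 = 3/2
Midpoint = (31/2, 3/2)

(31/2, 3/2)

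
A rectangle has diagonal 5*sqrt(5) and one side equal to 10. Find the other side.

The diagonal of a rectangle forms a right triangle with the two sides.
Rearranging the Pythagorean theorem: missing side = sqrt(d^2 - known^2).
= sqrt(125 - 100) = sqrt(25) = 5.

5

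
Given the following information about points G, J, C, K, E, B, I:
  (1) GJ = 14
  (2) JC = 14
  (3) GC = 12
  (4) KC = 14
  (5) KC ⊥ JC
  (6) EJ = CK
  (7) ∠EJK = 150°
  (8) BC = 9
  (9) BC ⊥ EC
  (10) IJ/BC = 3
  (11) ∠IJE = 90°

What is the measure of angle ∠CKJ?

Step 1: By the law of cosines on triangle KCJ: KJ² = 14² + 14² − 2·14·14·cos(90°) = 392, so KJ = 14·√2.
Step 2: By the inverse law of cosines on triangle CKJ: cos(∠CKJ) = (14² + (14·√2)² − 14²) / (2·14·14·√2) = 392/554.37 = 0.7071, so ∠CKJ = 45°.

Therefore, the measure of angle ∠CKJ = 45°.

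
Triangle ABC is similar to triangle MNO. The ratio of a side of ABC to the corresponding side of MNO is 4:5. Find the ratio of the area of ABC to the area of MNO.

Area ratio = (side ratio)^2 = (4/5)^2 = 16:25.

16:25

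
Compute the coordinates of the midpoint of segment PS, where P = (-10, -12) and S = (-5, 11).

M = ((x₁ + x₂)/2, (y₁ + y₂)/2)
= ((-10 + -5)/2, (-12 + 11)/2)
= (-15/2, -1/2) = (-15/2, -1/2)

(-15/2, -1/2)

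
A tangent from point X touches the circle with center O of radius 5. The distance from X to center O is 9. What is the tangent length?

tangent = √(d² - r²) = √(9² - 5²) = √(81 - 25) = √56 = 2*sqrt(14)

2*sqrt(14)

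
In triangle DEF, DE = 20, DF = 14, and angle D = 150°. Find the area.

Area = (1/2) * DE * DF * sin(D)
Area = (1/2) * 20 * 14 * sin(150°)
Area = (1/2) * 20 * 14 * 1/2
Area = 70

70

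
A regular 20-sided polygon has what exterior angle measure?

Each exterior angle of a regular n-gon is 360 / n.
For n = 20: 360 / 20 = 18 degrees.

18 degrees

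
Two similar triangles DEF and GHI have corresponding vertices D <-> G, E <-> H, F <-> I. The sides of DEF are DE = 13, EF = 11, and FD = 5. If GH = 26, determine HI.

Similar triangles have proportional sides. Setting up the proportion:
GH / DE = HI / EF
26 / 13 = HI / 11
HI = 11 * 26 / 13 = 22.

22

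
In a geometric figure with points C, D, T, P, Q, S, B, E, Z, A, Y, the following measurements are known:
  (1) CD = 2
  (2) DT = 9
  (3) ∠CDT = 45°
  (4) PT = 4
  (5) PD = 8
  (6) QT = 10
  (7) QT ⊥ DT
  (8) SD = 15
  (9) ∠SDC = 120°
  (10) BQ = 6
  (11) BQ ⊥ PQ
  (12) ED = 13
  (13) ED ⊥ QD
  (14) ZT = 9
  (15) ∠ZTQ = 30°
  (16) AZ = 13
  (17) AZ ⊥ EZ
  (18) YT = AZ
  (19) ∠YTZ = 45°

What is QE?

Step 1: By the law of cosines on triangle DTQ: DQ² = 9² + 10² − 2·9·10·cos(90°) = 181, so DQ = √181.
Step 2: By the law of cosines on triangle QDE: QE² = √181² + 13² − 2·√181·13·cos(90°) = 350, so QE = 5·√14.

Therefore, the length of QE = 5·√14.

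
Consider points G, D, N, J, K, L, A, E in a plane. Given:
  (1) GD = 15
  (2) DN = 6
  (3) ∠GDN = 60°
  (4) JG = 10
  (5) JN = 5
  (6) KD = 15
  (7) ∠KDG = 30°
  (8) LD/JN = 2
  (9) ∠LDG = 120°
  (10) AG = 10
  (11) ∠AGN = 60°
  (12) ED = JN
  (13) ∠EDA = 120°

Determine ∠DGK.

Step 1: By the law of cosines on triangle GDK: GK² = 15² + 15² − 2·15·15·cos(30°) = 60.29, so GK ≈ 7.76.
Step 2: By the inverse law of cosines on triangle DGK: cos(∠DGK) = (15² + 7.76² − 15²) / (2·15·7.76) = 60.29/232.94 = 0.2588, so ∠DGK = 75°.

Therefore, the measure of angle ∠DGK = 75°.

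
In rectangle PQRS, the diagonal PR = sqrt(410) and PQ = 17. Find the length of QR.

The diagonal of a rectangle forms a right triangle with the two sides.
Rearranging the Pythagorean theorem: missing side = sqrt(d^2 - known^2).
= sqrt(410 - 289) = sqrt(121) = 11.

11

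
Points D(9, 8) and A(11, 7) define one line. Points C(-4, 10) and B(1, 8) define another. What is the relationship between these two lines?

Slope of line 1: m1 = (7 - 8)/(11 - 9) = -1/2 = -1/2
Slope of line 2: m2 = (8 - 10)/(1 - -4) = -2/5 = -2/5
m1 != m2 (-1/2 != -2/5), so not parallel.
m1 * m2 = (-1/2) * (-2/5) = 1/5 != -1, so not perpendicular.
The lines are neither parallel nor perpendicular.

Neither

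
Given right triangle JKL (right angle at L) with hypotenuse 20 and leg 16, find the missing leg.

By the Pythagorean theorem: KL^2 = JK^2 - JL^2
KL^2 = 20^2 - 16^2 = 400 - 256 = 144
KL = sqrt(144) = 12

12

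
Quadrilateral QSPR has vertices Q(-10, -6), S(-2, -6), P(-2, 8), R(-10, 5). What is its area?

The Shoelace formula works by pairing each vertex with the next (cycling back to the first).
For each pair, compute x_i*y_(i+1) - x_(i+1)*y_i:
  (-10*-6 - -2*-6) = 48
  (-2*8 - -2*-6) = -28
  (-2*5 - -10*8) = 70
  (-10*-6 - -10*5) = 110
Taking half the absolute value of the total: Area = (1/2)(200) = 100.

100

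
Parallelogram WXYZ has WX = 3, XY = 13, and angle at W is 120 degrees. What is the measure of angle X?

Opposite sides of a parallelogram are parallel, so consecutive angles form co-interior angles on a transversal.
Co-interior angles sum to 180°, giving angle X = 180 - 120 = 60 degrees.

60 degrees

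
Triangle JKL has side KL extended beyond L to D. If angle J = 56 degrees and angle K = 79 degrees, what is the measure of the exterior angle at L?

The interior angle at L is 180 - 56 - 79 = 45 degrees.
The exterior angle and interior angle at L are supplementary:
Exterior angle = 180 - 45 = 135 degrees.

135 degrees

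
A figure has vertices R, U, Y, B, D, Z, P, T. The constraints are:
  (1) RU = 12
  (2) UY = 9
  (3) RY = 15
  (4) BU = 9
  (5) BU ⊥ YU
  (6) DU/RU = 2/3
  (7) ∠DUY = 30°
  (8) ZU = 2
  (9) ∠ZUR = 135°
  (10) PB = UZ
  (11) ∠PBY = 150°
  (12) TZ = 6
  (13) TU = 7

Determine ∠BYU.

Step 1: By the law of cosines on triangle YUB: YB² = 9² + 9² − 2·9·9·cos(90°) = 162, so YB = 9·√2.
Step 2: By the inverse law of cosines on triangle BYU: cos(∠BYU) = ((9·√2)² + 9² − 9²) / (2·9·√2·9) = 162/229.1 = 0.7071, so ∠BYU = 45°.

Therefore, the measure of angle ∠BYU = 45°.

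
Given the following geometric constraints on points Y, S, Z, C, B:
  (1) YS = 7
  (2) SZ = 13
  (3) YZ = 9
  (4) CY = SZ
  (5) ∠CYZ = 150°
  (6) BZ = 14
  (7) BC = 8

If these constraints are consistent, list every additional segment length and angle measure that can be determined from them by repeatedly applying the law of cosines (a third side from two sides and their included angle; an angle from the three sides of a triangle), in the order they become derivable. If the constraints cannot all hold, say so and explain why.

The constraints are consistent. Derivable facts, in order:
After 1 step:
- ZC ≈ 21.28
- ∠SYZ = 108.03°
- ∠SZY = 30.8°
- ∠YSZ = 41.17°
After 2 steps:
- ∠BCZ = 19.62°
- ∠BZC = 11.06°
- ∠CBZ = 149.32°
- ∠CZY = 17.79°
- ∠YCZ = 12.21°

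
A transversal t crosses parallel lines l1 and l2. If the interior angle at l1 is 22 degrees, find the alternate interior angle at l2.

Alternate interior angles formed by parallel lines and a transversal are equal.
The given angle is 22 degrees.
The alternate interior angle = 22 degrees.

22 degrees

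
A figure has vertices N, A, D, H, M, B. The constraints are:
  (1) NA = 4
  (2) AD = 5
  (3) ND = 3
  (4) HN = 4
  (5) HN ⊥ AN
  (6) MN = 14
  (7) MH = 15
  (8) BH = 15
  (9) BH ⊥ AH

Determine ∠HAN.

Step 1: By the law of cosines on triangle ANH: AH² = 4² + 4² − 2·4·4·cos(90°) = 32, so AH = 4·√2.
Step 2: By the inverse law of cosines on triangle HAN: cos(∠HAN) = ((4·√2)² + 4² − 4²) / (2·4·√2·4) = 32/45.25 = 0.7071, so ∠HAN = 45°.

Therefore, the measure of angle ∠HAN = 45°.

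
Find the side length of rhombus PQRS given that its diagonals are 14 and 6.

Half-diagonals are 7 and 3. side = sqrt(7^2 + 3^2) = sqrt(58)

sqrt(58)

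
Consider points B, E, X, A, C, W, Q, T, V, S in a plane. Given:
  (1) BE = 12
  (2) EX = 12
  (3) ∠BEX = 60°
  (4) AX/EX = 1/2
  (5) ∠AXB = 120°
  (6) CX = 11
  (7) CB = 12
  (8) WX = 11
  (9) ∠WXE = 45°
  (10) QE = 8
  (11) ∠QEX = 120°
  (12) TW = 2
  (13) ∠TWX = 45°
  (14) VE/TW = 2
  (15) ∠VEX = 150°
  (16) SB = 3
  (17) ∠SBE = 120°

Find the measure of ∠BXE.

Step 1: By the law of cosines on triangle XEB: XB² = 12² + 12² − 2·12·12·cos(60°) = 144, so XB = 12.
Step 2: By the inverse law of cosines on triangle BXE: cos(∠BXE) = (12² + 12² − 12²) / (2·12·12) = 144/288 = 0.5, so ∠BXE = 60°.

Therefore, the measure of angle ∠BXE = 60°.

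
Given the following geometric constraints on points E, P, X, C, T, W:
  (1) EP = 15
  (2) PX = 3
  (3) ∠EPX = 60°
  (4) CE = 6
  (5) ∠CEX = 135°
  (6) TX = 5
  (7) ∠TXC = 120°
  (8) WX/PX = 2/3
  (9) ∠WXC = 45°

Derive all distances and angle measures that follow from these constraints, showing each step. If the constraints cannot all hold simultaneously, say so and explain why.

The constraints are consistent.

From the given relations:
  WX = 2/3·PX = 2/3·3 = 2

Step 1: From EP = 15, PX = 3, and ∠EPX = 60°, by the law of cosines:
  EX² = EP² + PX² - 2·EP·PX·cos(60°) = 225 + 9 - 45 = 189
  EX = 3·√21

Step 2: From XE = 3·√21, EC = 6, and ∠XEC = 135°, by the law of cosines:
  XC² = XE² + EC² - 2·XE·EC·cos(135°) = 189 + 36 + 116.7 = 341.7
  XC ≈ 18.48

Step 3: From EP = 15, EX = 3·√21, PX = 3, by the inverse law of cosines:
  cos(∠PEX) = (EP² + EX² - PX²) / (2·EP·EX)
  ∠PEX = 10.89°

Step 4: From XE = 3·√21, XP = 3, EP = 15, by the inverse law of cosines:
  cos(∠EXP) = (XE² + XP² - EP²) / (2·XE·XP)
  ∠EXP = 109.11°

Step 5: From CX = 18.48, XT = 5, and ∠CXT = 120°, by the law of cosines:
  CT² = CX² + XT² - 2·CX·XT·cos(120°) = 341.7 + 25 + 92.42 = 459.1
  CT ≈ 21.43

Step 6: From CX = 18.48, XW = 2, and ∠CXW = 45°, by the law of cosines:
  CW² = CX² + XW² - 2·CX·XW·cos(45°) = 341.7 + 4 - 52.28 = 293.4
  CW ≈ 17.13

Step 7: From XC = 18.48, XE = 3·√21, CE = 6, by the inverse law of cosines:
  cos(∠CXE) = (XC² + XE² - CE²) / (2·XC·XE)
  ∠CXE = 13.27°

Step 8: From CE = 6, CX = 18.48, EX = 3·√21, by the inverse law of cosines:
  cos(∠ECX) = (CE² + CX² - EX²) / (2·CE·CX)
  ∠ECX = 31.73°

Step 9: From CT = 21.43, CX = 18.48, TX = 5, by the inverse law of cosines:
  cos(∠TCX) = (CT² + CX² - TX²) / (2·CT·CX)
  ∠TCX = 11.66°

Step 10: From CW = 17.13, CX = 18.48, WX = 2, by the inverse law of cosines:
  cos(∠WCX) = (CW² + CX² - WX²) / (2·CW·CX)
  ∠WCX = 4.74°

Step 11: From TC = 21.43, TX = 5, CX = 18.48, by the inverse law of cosines:
  cos(∠CTX) = (TC² + TX² - CX²) / (2·TC·TX)
  ∠CTX = 48.34°

Step 12: From WC = 17.13, WX = 2, CX = 18.48, by the inverse law of cosines:
  cos(∠CWX) = (WC² + WX² - CX²) / (2·WC·WX)
  ∠CWX = 130.26°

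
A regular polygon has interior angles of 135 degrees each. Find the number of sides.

Each interior angle of a regular n-gon is (n - 2) * 180 / n.
Setting this equal to 135:
(n - 2) * 180 / n = 135
Each exterior angle = 180 - 135 = 45 degrees.
Since exterior angles sum to 360: n = 360 / 45 = 8.

8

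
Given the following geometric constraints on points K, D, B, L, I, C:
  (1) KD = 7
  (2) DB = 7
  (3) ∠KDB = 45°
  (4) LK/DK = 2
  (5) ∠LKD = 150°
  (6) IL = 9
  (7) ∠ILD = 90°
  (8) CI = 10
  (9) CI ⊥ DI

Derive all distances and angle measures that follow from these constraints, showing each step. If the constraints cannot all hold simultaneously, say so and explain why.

The constraints are consistent.

From the given relations:
  LK = 2·DK = 2·7 = 14

Step 1: From KD = 7, DB = 7, and ∠KDB = 45°, by the law of cosines:
  KB² = KD² + DB² - 2·KD·DB·cos(45°) = 49 + 49 - 69.3 = 28.7
  KB ≈ 5.36

Step 2: From DK = 7, KL = 14, and ∠DKL = 150°, by the law of cosines:
  DL² = DK² + KL² - 2·DK·KL·cos(150°) = 49 + 196 + 169.7 = 414.7
  DL ≈ 20.37

Step 3: From DL = 20.37, LI = 9, and ∠DLI = 90°, by the law of cosines:
  DI² = DL² + LI² - 2·DL·LI·cos(90°) = 414.7 + 81 - 0 = 495.7
  DI ≈ 22.27

Step 4: From KB = 5.36, KD = 7, BD = 7, by the inverse law of cosines:
  cos(∠BKD) = (KB² + KD² - BD²) / (2·KB·KD)
  ∠BKD = 67.5°

Step 5: From DK = 7, DL = 20.37, KL = 14, by the inverse law of cosines:
  cos(∠KDL) = (DK² + DL² - KL²) / (2·DK·DL)
  ∠KDL = 20.1°

Step 6: From BD = 7, BK = 5.36, DK = 7, by the inverse law of cosines:
  cos(∠DBK) = (BD² + BK² - DK²) / (2·BD·BK)
  ∠DBK = 67.5°

Step 7: From LD = 20.37, LK = 14, DK = 7, by the inverse law of cosines:
  cos(∠DLK) = (LD² + LK² - DK²) / (2·LD·LK)
  ∠DLK = 9.9°

Step 8: From DI = 22.27, IC = 10, and ∠DIC = 90°, by the law of cosines:
  DC² = DI² + IC² - 2·DI·IC·cos(90°) = 495.7 + 100 - 0 = 595.7
  DC ≈ 24.41

Step 9: From DI = 22.27, DL = 20.37, IL = 9, by the inverse law of cosines:
  cos(∠IDL) = (DI² + DL² - IL²) / (2·DI·DL)
  ∠IDL = 23.84°

Step 10: From ID = 22.27, IL = 9, DL = 20.37, by the inverse law of cosines:
  cos(∠DIL) = (ID² + IL² - DL²) / (2·ID·IL)
  ∠DIL = 66.16°

Step 11: From DC = 24.41, DI = 22.27, CI = 10, by the inverse law of cosines:
  cos(∠CDI) = (DC² + DI² - CI²) / (2·DC·DI)
  ∠CDI = 24.19°

Step 12: From CD = 24.41, CI = 10, DI = 22.27, by the inverse law of cosines:
  cos(∠DCI) = (CD² + CI² - DI²) / (2·CD·CI)
  ∠DCI = 65.81°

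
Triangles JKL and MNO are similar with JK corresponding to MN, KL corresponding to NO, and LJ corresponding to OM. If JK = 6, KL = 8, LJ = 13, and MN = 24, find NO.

Since the triangles are similar, the ratio of corresponding sides is constant.
Scale factor k = MN / JK = 24 / 6 = 4
NO = k * KL = 4 * 8 = 32

32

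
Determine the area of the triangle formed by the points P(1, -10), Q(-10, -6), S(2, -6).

Shoelace: Area = (1/2)|1(-6--6) + -10(-6--10) + 2(-10--6)| = (1/2)(48) = 24

24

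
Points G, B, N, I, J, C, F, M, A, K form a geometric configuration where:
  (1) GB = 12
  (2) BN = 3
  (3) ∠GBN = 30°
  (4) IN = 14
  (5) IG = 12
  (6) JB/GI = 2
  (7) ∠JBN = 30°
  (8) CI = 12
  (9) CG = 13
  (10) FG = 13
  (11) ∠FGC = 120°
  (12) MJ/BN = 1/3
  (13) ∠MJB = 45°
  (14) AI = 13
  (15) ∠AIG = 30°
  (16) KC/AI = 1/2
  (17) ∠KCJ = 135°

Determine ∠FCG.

Step 1: By the law of cosines on triangle CGF: CF² = 13² + 13² − 2·13·13·cos(120°) = 507, so CF = 13·√3.
Step 2: By the inverse law of cosines on triangle FCG: cos(∠FCG) = ((13·√3)² + 13² − 13²) / (2·13·√3·13) = 507/585.43 = 0.866, so ∠FCG = 30°.

Therefore, the measure of angle ∠FCG = 30°.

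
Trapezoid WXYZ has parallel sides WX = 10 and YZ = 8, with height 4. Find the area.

Area = (10 + 8) * 4 / 2 = 72 / 2 = 36

36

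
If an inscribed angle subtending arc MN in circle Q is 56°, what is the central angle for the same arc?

By the inscribed angle theorem, the central angle is twice the inscribed angle.
Central angle = 2 × 56° = 112°

112°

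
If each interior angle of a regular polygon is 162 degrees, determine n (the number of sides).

Each interior angle of a regular n-gon is (n - 2) * 180 / n.
Setting this equal to 162:
(n - 2) * 180 / n = 162
Each exterior angle = 180 - 162 = 18 degrees.
Since exterior angles sum to 360: n = 360 / 18 = 20.

20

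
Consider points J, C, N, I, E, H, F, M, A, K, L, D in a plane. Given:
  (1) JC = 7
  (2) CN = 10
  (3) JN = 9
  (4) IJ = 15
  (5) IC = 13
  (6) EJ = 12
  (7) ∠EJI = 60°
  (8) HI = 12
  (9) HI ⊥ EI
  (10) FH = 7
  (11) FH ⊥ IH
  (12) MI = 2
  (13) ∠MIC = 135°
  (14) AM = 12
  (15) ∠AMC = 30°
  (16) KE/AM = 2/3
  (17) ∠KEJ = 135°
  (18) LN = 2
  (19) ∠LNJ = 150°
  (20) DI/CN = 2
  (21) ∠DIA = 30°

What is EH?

Step 1: By the law of cosines on triangle EJI: EI² = 12² + 15² − 2·12·15·cos(60°) = 189, so EI = 3·√21.
Step 2: By the law of cosines on triangle EIH: EH² = (3·√21)² + 12² − 2·3·√21·12·cos(90°) = 333, so EH = 3·√37.

Therefore, the length of EH = 3·√37.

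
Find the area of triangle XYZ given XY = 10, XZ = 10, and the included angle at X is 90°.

Area = (1/2)(10)(10) sin(90°) = (1/2)(10)(10)(1) = 50

50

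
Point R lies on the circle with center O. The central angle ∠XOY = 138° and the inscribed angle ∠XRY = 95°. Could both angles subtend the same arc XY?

By the inscribed angle theorem, the inscribed angle for a central angle of 138° should be 138° / 2 = 69°.
The given inscribed angle is 95°, which does not equal 69°.
Therefore, no, they do not correspond to the same arc.

No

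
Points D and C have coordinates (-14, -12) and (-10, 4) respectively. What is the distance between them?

d = sqrt((4)^2 + (16)^2) = sqrt(272) = 4*sqrt(17)

4*sqrt(17)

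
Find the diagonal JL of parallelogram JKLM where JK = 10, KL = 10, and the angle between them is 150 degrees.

Using the law of cosines:
d^2 = 10^2 + 10^2 - 2(10)(10)cos(150 degrees)
d^2 = 100 + 100 - 200*-sqrt(3)/2
d^2 = 100*sqrt(3) + 200
d = 10*sqrt(sqrt(3) + 2)

10*sqrt(sqrt(3) + 2)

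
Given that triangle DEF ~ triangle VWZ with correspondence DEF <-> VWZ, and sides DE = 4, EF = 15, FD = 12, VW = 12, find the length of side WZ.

k = 12/4 = 3. WZ = 3 * 15 = 45.

45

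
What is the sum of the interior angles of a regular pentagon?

The sum of interior angles of an n-sided polygon is (n - 2) * 180.
For n = 5: (5 - 2) * 180 = 3 * 180 = 540 degrees.

540 degrees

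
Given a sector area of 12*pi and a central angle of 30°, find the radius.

r² = 360 × 12*pi / (π × 30) = 144, so r = 12.

12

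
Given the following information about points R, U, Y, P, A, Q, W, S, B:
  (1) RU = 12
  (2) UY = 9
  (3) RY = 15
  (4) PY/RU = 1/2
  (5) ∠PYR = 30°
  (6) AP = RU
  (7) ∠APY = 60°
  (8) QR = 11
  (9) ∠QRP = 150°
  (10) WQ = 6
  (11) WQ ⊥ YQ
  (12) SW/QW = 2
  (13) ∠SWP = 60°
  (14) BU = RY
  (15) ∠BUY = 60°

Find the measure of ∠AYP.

From the given relations: PY = 1/2·RU = 1/2·12 = 6; AP = RU = 12.
Step 1: By the law of cosines on triangle YPA: YA² = 6² + 12² − 2·6·12·cos(60°) = 108, so YA = 6·√3.
Step 2: By the inverse law of cosines on triangle AYP: cos(∠AYP) = ((6·√3)² + 6² − 12²) / (2·6·√3·6) = 0/124.71 = 0, so ∠AYP = 90°.

Therefore, the measure of angle ∠AYP = 90°.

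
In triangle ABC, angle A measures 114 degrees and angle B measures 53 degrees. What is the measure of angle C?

By the triangle angle sum property, the three interior angles of any triangle add up to 180°.
We know angle A = 114° and angle B = 53°, so their sum is 167°.
Therefore angle C = 180° - 167° = 13°.

13 degrees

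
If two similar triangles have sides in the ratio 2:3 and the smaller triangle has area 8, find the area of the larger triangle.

For similar figures, the area ratio equals the square of the side ratio.
Side ratio (the smaller triangle to the larger triangle) = 2:3, so area ratio = 2^2:3^2 = 4:9.
If the area of the smaller triangle is 8, then the area of the larger triangle = 8 * (9/4) = 18.

18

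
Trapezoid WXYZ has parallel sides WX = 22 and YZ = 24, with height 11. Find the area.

A trapezoid's area equals the midsegment times the height.
The midsegment is (22 + 24) / 2 = 23.
Area = 23 * 11 = 253.

253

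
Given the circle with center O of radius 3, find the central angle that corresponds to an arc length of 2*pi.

Arc length L = 2πr × θ/360, so θ = 360L / (2πr).
θ = 360 × 2*pi / (2π × 3)
θ = 120°
θ = 120°

120°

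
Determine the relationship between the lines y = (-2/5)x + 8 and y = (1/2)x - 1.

Slope of line 1: m1 = -2/5
Slope of line 2: m2 = 1/2
For parallel lines we need equal slopes: -2/5 != 1/2.
For perpendicular lines we need m1*m2 = -1: (-2/5)(1/2) = -1/5 != -1.
Since neither condition holds, the lines are neither parallel nor perpendicular.

Neither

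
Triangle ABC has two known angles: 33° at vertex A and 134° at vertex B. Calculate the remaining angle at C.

By the triangle angle sum property, the three interior angles of any triangle add up to 180°.
We know angle A = 33° and angle B = 134°, so their sum is 167°.
Therefore angle C = 180° - 167° = 13°.

13 degrees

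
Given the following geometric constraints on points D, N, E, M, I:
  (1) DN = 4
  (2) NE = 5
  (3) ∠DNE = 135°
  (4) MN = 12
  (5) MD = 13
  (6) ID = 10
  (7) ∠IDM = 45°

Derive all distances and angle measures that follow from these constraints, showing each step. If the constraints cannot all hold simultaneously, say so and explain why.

The constraints are consistent.

Step 1: From DN = 4, NE = 5, and ∠DNE = 135°, by the law of cosines:
  DE² = DN² + NE² - 2·DN·NE·cos(135°) = 16 + 25 + 28.28 = 69.28
  DE ≈ 8.32

Step 2: From MD = 13, DI = 10, and ∠MDI = 45°, by the law of cosines:
  MI² = MD² + DI² - 2·MD·DI·cos(45°) = 169 + 100 - 183.8 = 85.15
  MI ≈ 9.23

Step 3: From DM = 13, DN = 4, MN = 12, by the inverse law of cosines:
  cos(∠MDN) = (DM² + DN² - MN²) / (2·DM·DN)
  ∠MDN = 66.78°

Step 4: From ND = 4, NM = 12, DM = 13, by the inverse law of cosines:
  cos(∠DNM) = (ND² + NM² - DM²) / (2·ND·NM)
  ∠DNM = 95.38°

Step 5: From MD = 13, MN = 12, DN = 4, by the inverse law of cosines:
  cos(∠DMN) = (MD² + MN² - DN²) / (2·MD·MN)
  ∠DMN = 17.84°

Step 6: From DE = 8.32, DN = 4, EN = 5, by the inverse law of cosines:
  cos(∠EDN) = (DE² + DN² - EN²) / (2·DE·DN)
  ∠EDN = 25.14°

Step 7: From ED = 8.32, EN = 5, DN = 4, by the inverse law of cosines:
  cos(∠DEN) = (ED² + EN² - DN²) / (2·ED·EN)
  ∠DEN = 19.86°

Step 8: From MD = 13, MI = 9.23, DI = 10, by the inverse law of cosines:
  cos(∠DMI) = (MD² + MI² - DI²) / (2·MD·MI)
  ∠DMI = 50.02°

Step 9: From ID = 10, IM = 9.23, DM = 13, by the inverse law of cosines:
  cos(∠DIM) = (ID² + IM² - DM²) / (2·ID·IM)
  ∠DIM = 84.98°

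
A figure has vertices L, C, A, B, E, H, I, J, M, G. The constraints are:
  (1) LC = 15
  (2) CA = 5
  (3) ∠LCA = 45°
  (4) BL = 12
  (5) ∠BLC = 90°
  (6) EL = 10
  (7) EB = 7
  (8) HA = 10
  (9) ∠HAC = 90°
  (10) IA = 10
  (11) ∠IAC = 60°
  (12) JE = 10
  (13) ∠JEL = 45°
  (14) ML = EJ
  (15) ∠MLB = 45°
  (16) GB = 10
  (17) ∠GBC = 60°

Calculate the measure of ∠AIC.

Step 1: By the law of cosines on triangle IAC: IC² = 10² + 5² − 2·10·5·cos(60°) = 75, so IC = 5·√3.
Step 2: By the inverse law of cosines on triangle AIC: cos(∠AIC) = (10² + (5·√3)² − 5²) / (2·10·5·√3) = 150/173.21 = 0.866, so ∠AIC = 30°.

Therefore, the measure of angle ∠AIC = 30°.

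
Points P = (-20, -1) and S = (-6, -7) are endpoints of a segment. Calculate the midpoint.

M = ((x₁ + x₂)/2, (y₁ + y₂)/2)
= ((-20 + -6)/2, (-1 + -7)/2)
= (-26/2, -8/2) = (-13, -4)

(-13, -4)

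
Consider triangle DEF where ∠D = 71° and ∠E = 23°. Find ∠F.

By the triangle angle sum property, the three interior angles of any triangle add up to 180°.
We know angle D = 71° and angle E = 23°, so their sum is 94°.
Therefore angle F = 180° - 94° = 86°.

86 degrees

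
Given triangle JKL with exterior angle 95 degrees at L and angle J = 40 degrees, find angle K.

By the exterior angle theorem: exterior angle = sum of remote interior angles.
95 = 40 + angle K
angle K = 95 - 40 = 55 degrees

55 degrees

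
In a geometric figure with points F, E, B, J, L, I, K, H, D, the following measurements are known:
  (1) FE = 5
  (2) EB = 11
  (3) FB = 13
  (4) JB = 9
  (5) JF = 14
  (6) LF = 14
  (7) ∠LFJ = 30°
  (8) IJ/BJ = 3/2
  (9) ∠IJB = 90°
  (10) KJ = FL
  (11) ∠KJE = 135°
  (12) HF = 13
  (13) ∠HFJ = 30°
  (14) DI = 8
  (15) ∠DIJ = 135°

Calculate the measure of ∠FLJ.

Step 1: By the law of cosines on triangle LFJ: LJ² = 14² + 14² − 2·14·14·cos(30°) = 52.52, so LJ ≈ 7.25.
Step 2: By the inverse law of cosines on triangle FLJ: cos(∠FLJ) = (14² + 7.25² − 14²) / (2·14·7.25) = 52.52/202.91 = 0.2588, so ∠FLJ = 75°.

Therefore, the measure of angle ∠FLJ = 75°.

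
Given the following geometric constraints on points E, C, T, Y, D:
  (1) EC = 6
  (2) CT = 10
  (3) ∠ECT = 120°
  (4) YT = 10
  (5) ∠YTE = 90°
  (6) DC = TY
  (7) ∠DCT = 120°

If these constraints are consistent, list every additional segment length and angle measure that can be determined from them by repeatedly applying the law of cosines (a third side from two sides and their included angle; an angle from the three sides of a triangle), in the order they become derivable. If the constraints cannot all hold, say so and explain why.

The constraints are consistent. Derivable facts, in order:
After 1 step:
- ET = 14
- TD = 10·√3
After 2 steps:
- EY = 2·√74
- ∠CDT = 30°
- ∠CET = 38.21°
- ∠CTD = 30°
- ∠CTE = 21.79°
After 3 steps:
- ∠EYT = 54.46°
- ∠TEY = 35.54°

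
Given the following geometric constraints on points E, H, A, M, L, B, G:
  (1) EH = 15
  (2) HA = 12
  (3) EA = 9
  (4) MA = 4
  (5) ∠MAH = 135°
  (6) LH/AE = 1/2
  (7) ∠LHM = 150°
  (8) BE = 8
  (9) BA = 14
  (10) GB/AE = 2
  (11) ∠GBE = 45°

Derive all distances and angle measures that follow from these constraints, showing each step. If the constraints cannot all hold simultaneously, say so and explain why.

The constraints are consistent.

From the given relations:
  LH = 1/2·AE = 1/2·9 ≈ 4.5
  GB = 2·AE = 2·9 = 18

Step 1: From EB = 8, BG = 18, and ∠EBG = 45°, by the law of cosines:
  EG² = EB² + BG² - 2·EB·BG·cos(45°) = 64 + 324 - 203.6 = 184.4
  EG ≈ 13.58

Step 2: From HA = 12, AM = 4, and ∠HAM = 135°, by the law of cosines:
  HM² = HA² + AM² - 2·HA·AM·cos(135°) = 144 + 16 + 67.88 = 227.9
  HM ≈ 15.1

Step 3: From EA = 9, EB = 8, AB = 14, by the inverse law of cosines:
  cos(∠AEB) = (EA² + EB² - AB²) / (2·EA·EB)
  ∠AEB = 110.74°

Step 4: From EA = 9, EH = 15, AH = 12, by the inverse law of cosines:
  cos(∠AEH) = (EA² + EH² - AH²) / (2·EA·EH)
  ∠AEH = 53.13°

Step 5: From HA = 12, HE = 15, AE = 9, by the inverse law of cosines:
  cos(∠AHE) = (HA² + HE² - AE²) / (2·HA·HE)
  ∠AHE = 36.87°

Step 6: From AB = 14, AE = 9, BE = 8, by the inverse law of cosines:
  cos(∠BAE) = (AB² + AE² - BE²) / (2·AB·AE)
  ∠BAE = 32.3°

Step 7: From AE = 9, AH = 12, EH = 15, by the inverse law of cosines:
  cos(∠EAH) = (AE² + AH² - EH²) / (2·AE·AH)
  ∠EAH = 90°

Step 8: From BA = 14, BE = 8, AE = 9, by the inverse law of cosines:
  cos(∠ABE) = (BA² + BE² - AE²) / (2·BA·BE)
  ∠ABE = 36.96°

Step 9: From MH = 15.1, HL = 4.5, and ∠MHL = 150°, by the law of cosines:
  ML² = MH² + HL² - 2·MH·HL·cos(150°) = 227.9 + 20.25 + 117.7 = 365.8
  ML ≈ 19.13

Step 10: From EB = 8, EG = 13.58, BG = 18, by the inverse law of cosines:
  cos(∠BEG) = (EB² + EG² - BG²) / (2·EB·EG)
  ∠BEG = 110.38°

Step 11: From HA = 12, HM = 15.1, AM = 4, by the inverse law of cosines:
  cos(∠AHM) = (HA² + HM² - AM²) / (2·HA·HM)
  ∠AHM = 10.8°

Step 12: From MA = 4, MH = 15.1, AH = 12, by the inverse law of cosines:
  cos(∠AMH) = (MA² + MH² - AH²) / (2·MA·MH)
  ∠AMH = 34.2°

Step 13: From GB = 18, GE = 13.58, BE = 8, by the inverse law of cosines:
  cos(∠BGE) = (GB² + GE² - BE²) / (2·GB·GE)
  ∠BGE = 24.62°

Step 14: From MH = 15.1, ML = 19.13, HL = 4.5, by the inverse law of cosines:
  cos(∠HML) = (MH² + ML² - HL²) / (2·MH·ML)
  ∠HML = 6.76°

Step 15: From LH = 4.5, LM = 19.13, HM = 15.1, by the inverse law of cosines:
  cos(∠HLM) = (LH² + LM² - HM²) / (2·LH·LM)
  ∠HLM = 23.24°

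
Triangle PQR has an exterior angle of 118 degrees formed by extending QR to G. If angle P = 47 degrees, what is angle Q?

angle Q = 118 - 47 = 71 degrees (exterior angle theorem).

71 degrees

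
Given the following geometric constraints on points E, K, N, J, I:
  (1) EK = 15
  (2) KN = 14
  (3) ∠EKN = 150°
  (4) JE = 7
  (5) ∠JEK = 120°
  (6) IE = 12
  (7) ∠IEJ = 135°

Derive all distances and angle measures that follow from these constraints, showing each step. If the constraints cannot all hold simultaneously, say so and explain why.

The constraints are consistent.

Step 1: From EK = 15, KN = 14, and ∠EKN = 150°, by the law of cosines:
  EN² = EK² + KN² - 2·EK·KN·cos(150°) = 225 + 196 + 363.7 = 784.7
  EN ≈ 28.01

Step 2: From KE = 15, EJ = 7, and ∠KEJ = 120°, by the law of cosines:
  KJ² = KE² + EJ² - 2·KE·EJ·cos(120°) = 225 + 49 + 105 = 379
  KJ ≈ 19.47

Step 3: From JE = 7, EI = 12, and ∠JEI = 135°, by the law of cosines:
  JI² = JE² + EI² - 2·JE·EI·cos(135°) = 49 + 144 + 118.8 = 311.8
  JI ≈ 17.66

Step 4: From EK = 15, EN = 28.01, KN = 14, by the inverse law of cosines:
  cos(∠KEN) = (EK² + EN² - KN²) / (2·EK·EN)
  ∠KEN = 14.47°

Step 5: From KE = 15, KJ = 19.47, EJ = 7, by the inverse law of cosines:
  cos(∠EKJ) = (KE² + KJ² - EJ²) / (2·KE·KJ)
  ∠EKJ = 18.14°

Step 6: From NE = 28.01, NK = 14, EK = 15, by the inverse law of cosines:
  cos(∠ENK) = (NE² + NK² - EK²) / (2·NE·NK)
  ∠ENK = 15.53°

Step 7: From JE = 7, JI = 17.66, EI = 12, by the inverse law of cosines:
  cos(∠EJI) = (JE² + JI² - EI²) / (2·JE·JI)
  ∠EJI = 28.72°

Step 8: From JE = 7, JK = 19.47, EK = 15, by the inverse law of cosines:
  cos(∠EJK) = (JE² + JK² - EK²) / (2·JE·JK)
  ∠EJK = 41.86°

Step 9: From IE = 12, IJ = 17.66, EJ = 7, by the inverse law of cosines:
  cos(∠EIJ) = (IE² + IJ² - EJ²) / (2·IE·IJ)
  ∠EIJ = 16.28°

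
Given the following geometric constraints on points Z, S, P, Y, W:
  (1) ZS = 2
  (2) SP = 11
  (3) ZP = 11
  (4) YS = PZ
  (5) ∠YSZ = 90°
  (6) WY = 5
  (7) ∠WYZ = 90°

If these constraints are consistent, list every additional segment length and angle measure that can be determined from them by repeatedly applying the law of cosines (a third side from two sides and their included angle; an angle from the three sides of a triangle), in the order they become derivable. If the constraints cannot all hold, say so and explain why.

The constraints are consistent. Derivable facts, in order:
After 1 step:
- ZY = 5·√5
- ∠PSZ = 84.78°
- ∠PZS = 84.78°
- ∠SPZ = 10.43°
After 2 steps:
- ZW = 5·√6
- ∠SYZ = 10.3°
- ∠SZY = 79.7°
After 3 steps:
- ∠WZY = 24.09°
- ∠YWZ = 65.91°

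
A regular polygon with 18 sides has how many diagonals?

The number of diagonals in an n-gon is n(n - 3)/2.
For n = 18: 18(18 - 3)/2 = 18 × 15 / 2 = 135.

135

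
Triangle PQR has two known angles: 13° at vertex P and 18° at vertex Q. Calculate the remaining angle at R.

By the triangle angle sum property, the three interior angles of any triangle add up to 180°.
We know angle P = 13° and angle Q = 18°, so their sum is 31°.
Therefore angle R = 180° - 31° = 149°.

149 degrees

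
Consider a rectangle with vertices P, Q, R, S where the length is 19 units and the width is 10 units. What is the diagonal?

Using the Pythagorean theorem:
d² = 19² + 10² = 361 + 100 = 461
d = sqrt(461)

sqrt(461)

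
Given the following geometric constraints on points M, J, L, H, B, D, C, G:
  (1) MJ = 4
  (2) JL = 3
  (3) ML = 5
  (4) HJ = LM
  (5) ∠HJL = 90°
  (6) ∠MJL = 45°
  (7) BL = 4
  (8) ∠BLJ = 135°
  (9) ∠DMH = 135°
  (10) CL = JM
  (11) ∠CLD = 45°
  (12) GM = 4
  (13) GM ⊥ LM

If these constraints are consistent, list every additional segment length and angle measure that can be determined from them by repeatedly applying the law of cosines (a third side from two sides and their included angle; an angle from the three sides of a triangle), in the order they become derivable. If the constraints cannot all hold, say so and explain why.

These constraints are not satisfiable: (1), (2) and (3) fix all three sides of triangle MJL, so by the law of cosines cos(∠MJL) = (4² + 3² − 5²) / (2·4·3) = 0.0000, i.e. ∠MJL ≈ 90°, which contradicts (6) ∠MJL = 45°. No planar figure meets all of them, so nothing further can be derived.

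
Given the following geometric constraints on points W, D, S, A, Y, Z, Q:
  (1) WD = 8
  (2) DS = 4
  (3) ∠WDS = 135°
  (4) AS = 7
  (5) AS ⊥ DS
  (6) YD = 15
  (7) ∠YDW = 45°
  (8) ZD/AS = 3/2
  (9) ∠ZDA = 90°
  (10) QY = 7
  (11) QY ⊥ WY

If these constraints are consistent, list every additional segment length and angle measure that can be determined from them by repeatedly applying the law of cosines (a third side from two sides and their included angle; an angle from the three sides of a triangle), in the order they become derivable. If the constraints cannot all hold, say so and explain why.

The constraints are consistent. Derivable facts, in order:
After 1 step:
- DA = √65
- WS ≈ 11.19
- WY ≈ 10.92
After 2 steps:
- AZ ≈ 13.24
- WQ ≈ 12.97
- ∠ADS = 60.26°
- ∠DAS = 29.74°
- ∠DSW = 30.36°
- ∠DWS = 14.64°
- ∠DWY = 103.81°
- ∠DYW = 31.19°
After 3 steps:
- ∠AZD = 37.52°
- ∠DAZ = 52.48°
- ∠QWY = 32.66°
- ∠WQY = 57.34°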